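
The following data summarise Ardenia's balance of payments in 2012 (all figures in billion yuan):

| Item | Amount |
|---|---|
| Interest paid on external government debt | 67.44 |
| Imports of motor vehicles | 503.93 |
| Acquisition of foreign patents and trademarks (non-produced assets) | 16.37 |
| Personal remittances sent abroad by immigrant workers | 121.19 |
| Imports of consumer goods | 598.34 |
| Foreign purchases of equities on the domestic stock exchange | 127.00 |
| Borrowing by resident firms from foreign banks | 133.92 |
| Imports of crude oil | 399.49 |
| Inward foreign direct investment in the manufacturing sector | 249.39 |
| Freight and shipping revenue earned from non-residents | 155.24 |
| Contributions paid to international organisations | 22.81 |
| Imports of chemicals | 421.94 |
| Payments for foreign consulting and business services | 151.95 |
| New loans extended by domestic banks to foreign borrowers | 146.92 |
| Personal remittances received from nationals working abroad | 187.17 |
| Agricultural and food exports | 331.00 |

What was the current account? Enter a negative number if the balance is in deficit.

-1613.68

Goods: -503.93 - 598.34 + 331.00 - 399.49 - 421.94 = -1592.70
Services: 155.24 - 151.95 = 3.29
Primary income: -67.44
Secondary income: 187.17 - 121.19 - 22.81 = 43.17
Current account = (-1592.70) + 3.29 + (-67.44) + 43.17 = -1613.68
(Excluded from the current account — capital account: acquisition of foreign patents and trademarks (non-produced assets) 16.37; financial account: foreign purchases of equities on the domestic stock exchange 127.00, borrowing by resident firms from foreign banks 133.92, inward foreign direct investment in the manufacturing sector 249.39, new loans extended by domestic banks to foreign borrowers 146.92.)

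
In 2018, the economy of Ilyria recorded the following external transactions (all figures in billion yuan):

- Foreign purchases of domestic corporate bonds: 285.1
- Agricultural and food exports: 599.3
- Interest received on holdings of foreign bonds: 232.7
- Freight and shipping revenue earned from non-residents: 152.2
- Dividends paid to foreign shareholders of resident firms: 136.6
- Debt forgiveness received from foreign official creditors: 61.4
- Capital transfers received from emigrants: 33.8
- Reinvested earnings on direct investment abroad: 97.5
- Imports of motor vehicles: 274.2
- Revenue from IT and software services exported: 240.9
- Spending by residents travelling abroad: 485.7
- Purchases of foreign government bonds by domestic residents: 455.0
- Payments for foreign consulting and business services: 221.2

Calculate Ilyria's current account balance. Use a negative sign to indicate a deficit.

204.9

Goods: -274.2 + 599.3 = 325.1
Services: 152.2 - 221.2 - 485.7 + 240.9 = -313.8
Primary income: 97.5 + 232.7 - 136.6 = 193.6
Current account = 325.1 + (-313.8) + 193.6 = 204.9
(Excluded from the current account — financial account: foreign purchases of domestic corporate bonds 285.1, purchases of foreign government bonds by domestic residents 455.0; capital account: debt forgiveness received from foreign official creditors 61.4, capital transfers received from emigrants 33.8.)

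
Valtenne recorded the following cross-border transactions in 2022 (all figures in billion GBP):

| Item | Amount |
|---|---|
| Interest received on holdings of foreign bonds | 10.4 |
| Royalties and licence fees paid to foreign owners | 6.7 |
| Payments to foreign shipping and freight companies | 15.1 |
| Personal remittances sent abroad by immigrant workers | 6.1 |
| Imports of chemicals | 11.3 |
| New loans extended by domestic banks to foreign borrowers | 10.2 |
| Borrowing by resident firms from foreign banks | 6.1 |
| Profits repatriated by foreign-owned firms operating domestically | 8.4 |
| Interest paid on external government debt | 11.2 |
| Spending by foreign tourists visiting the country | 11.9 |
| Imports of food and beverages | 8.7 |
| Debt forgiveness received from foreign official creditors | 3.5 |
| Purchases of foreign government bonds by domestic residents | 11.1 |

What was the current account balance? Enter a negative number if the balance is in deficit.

-45.2

Goods: -11.3 - 8.7 = -20.0
Services: 11.9 - 6.7 - 15.1 = -9.9
Primary income: 10.4 - 11.2 - 8.4 = -9.2
Secondary income: -6.1
Current account = (-20.0) + (-9.9) + (-9.2) + (-6.1) = -45.2
(Excluded from the current account — financial account: new loans extended by domestic banks to foreign borrowers 10.2, borrowing by resident firms from foreign banks 6.1, purchases of foreign government bonds by domestic residents 11.1; capital account: debt forgiveness received from foreign official creditors 3.5.)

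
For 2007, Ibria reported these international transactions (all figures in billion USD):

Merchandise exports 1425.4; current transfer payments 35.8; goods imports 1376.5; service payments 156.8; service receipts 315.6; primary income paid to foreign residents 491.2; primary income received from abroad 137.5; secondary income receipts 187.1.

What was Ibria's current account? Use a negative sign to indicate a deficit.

Goods balance = 1425.4 - 1376.5 = 48.9
Services balance = 315.6 - 156.8 = 158.8
Trade balance (goods + services) = 48.9 + 158.8 = 207.7
Net primary income = 137.5 - 491.2 = -353.7
Net secondary income = 187.1 - 35.8 = 151.3
Current account = 207.7 + (-353.7) + 151.3 = 5.3

5.3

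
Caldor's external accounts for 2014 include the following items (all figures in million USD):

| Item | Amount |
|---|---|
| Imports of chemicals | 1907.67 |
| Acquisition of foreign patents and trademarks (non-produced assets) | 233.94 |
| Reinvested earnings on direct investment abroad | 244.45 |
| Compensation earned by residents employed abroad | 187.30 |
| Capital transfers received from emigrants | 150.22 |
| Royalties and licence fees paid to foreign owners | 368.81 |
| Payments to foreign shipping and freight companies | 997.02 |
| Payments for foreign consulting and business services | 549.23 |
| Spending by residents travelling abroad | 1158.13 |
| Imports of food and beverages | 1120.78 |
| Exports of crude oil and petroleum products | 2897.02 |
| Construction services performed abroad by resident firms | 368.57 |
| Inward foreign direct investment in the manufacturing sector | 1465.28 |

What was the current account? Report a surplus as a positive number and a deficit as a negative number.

Goods: -1120.78 - 1907.67 + 2897.02 = -131.43
Services: -997.02 - 549.23 - 368.81 + 368.57 - 1158.13 = -2704.62
Primary income: 187.30 + 244.45 = 431.75
Current account = (-131.43) + (-2704.62) + 431.75 = -2404.30
(Excluded from the current account — capital account: acquisition of foreign patents and trademarks (non-produced assets) 233.94, capital transfers received from emigrants 150.22; financial account: inward foreign direct investment in the manufacturing sector 1465.28.)

-2404.30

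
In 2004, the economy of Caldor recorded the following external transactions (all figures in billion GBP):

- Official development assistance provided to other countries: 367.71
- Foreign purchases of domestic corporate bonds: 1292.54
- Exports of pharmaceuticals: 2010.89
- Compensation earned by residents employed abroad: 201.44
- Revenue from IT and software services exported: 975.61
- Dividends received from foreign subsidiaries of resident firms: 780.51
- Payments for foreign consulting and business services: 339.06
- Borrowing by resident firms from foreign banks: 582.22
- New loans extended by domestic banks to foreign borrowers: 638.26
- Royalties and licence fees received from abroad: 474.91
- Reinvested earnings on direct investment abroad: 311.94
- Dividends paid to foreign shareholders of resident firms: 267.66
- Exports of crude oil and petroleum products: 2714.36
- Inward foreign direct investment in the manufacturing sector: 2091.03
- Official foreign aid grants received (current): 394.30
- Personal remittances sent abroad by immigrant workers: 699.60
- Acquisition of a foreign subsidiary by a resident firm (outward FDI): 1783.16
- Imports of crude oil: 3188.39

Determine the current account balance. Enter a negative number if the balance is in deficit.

Goods: 2714.36 - 3188.39 + 2010.89 = 1536.86
Services: 474.91 + 975.61 - 339.06 = 1111.46
Primary income: 311.94 + 201.44 + 780.51 - 267.66 = 1026.23
Secondary income: -367.71 - 699.60 + 394.30 = -673.01
Current account = 1536.86 + 1111.46 + 1026.23 + (-673.01) = 3001.54
(Excluded from the current account — financial account: foreign purchases of domestic corporate bonds 1292.54, borrowing by resident firms from foreign banks 582.22, new loans extended by domestic banks to foreign borrowers 638.26, inward foreign direct investment in the manufacturing sector 2091.03, acquisition of a foreign subsidiary by a resident firm (outward FDI) 1783.16.)

3001.54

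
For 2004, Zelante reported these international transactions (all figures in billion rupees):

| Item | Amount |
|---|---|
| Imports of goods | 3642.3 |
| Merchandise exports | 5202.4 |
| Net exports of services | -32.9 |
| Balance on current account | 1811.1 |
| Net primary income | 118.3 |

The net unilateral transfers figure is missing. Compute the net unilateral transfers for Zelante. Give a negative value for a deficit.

165.6

Current account = goods balance + services balance + net primary income + net secondary income
Sum of the known components = 1645.5
Net unilateral transfers = CA - (known components) = 1811.1 - 1645.5 = 165.6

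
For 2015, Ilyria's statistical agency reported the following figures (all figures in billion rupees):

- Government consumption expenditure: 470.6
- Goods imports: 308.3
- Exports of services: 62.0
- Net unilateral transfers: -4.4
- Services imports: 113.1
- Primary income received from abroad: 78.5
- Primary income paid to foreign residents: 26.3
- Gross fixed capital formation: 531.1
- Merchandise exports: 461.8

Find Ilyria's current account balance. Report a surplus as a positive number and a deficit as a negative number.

Goods balance = 461.8 - 308.3 = 153.5
Services balance = 62.0 - 113.1 = -51.1
Trade balance (goods + services) = 153.5 + (-51.1) = 102.4
Net primary income = 78.5 - 26.3 = 52.2
Net secondary income = -4.4
Current account = 102.4 + 52.2 + (-4.4) = 150.2

150.2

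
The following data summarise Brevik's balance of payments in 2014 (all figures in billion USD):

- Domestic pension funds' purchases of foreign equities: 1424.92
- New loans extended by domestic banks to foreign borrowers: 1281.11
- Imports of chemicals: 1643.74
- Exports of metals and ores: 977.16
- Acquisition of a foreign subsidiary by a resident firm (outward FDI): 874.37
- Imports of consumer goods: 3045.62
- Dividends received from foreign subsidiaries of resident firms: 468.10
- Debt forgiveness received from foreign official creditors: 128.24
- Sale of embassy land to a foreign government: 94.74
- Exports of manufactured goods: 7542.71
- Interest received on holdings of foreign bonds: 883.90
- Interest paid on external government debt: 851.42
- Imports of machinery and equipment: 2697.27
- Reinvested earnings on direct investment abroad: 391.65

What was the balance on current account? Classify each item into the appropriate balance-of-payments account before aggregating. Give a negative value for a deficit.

Goods: 7542.71 - 2697.27 - 1643.74 - 3045.62 + 977.16 = 1133.24
Primary income: -851.42 + 468.10 + 883.90 + 391.65 = 892.23
Current account = 1133.24 + 892.23 = 2025.47
(Excluded from the current account — financial account: domestic pension funds' purchases of foreign equities 1424.92, new loans extended by domestic banks to foreign borrowers 1281.11, acquisition of a foreign subsidiary by a resident firm (outward FDI) 874.37; capital account: debt forgiveness received from foreign official creditors 128.24, sale of embassy land to a foreign government 94.74.)

2025.47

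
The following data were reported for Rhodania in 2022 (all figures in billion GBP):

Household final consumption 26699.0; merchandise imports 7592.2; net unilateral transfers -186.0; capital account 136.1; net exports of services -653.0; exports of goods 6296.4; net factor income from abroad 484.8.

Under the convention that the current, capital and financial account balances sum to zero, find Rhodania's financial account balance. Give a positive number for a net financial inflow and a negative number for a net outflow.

Goods balance = 6296.4 - 7592.2 = -1295.8
Services balance = -653.0
Trade balance (goods + services) = -1295.8 + (-653.0) = -1948.8
Net primary income = 484.8
Net secondary income = -186.0
Current account = -1948.8 + 484.8 + (-186.0) = -1650.0
Financial account = -(-1650.0 + 136.1) = 1513.9

1513.9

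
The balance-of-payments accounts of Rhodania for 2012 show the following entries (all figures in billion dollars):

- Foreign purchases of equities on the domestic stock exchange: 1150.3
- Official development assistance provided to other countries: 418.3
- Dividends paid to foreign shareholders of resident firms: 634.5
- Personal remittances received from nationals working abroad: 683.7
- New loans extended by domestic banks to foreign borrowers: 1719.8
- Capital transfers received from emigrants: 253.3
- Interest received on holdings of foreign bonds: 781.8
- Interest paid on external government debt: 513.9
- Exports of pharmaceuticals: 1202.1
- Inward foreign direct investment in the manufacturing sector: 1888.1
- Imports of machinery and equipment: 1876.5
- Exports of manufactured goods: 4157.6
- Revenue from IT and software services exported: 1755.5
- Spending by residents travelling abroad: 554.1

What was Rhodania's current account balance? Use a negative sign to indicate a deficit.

Goods: -1876.5 + 4157.6 + 1202.1 = 3483.2
Services: 1755.5 - 554.1 = 1201.4
Primary income: -634.5 - 513.9 + 781.8 = -366.6
Secondary income: -418.3 + 683.7 = 265.4
Current account = 3483.2 + 1201.4 + (-366.6) + 265.4 = 4583.4
(Excluded from the current account — financial account: foreign purchases of equities on the domestic stock exchange 1150.3, new loans extended by domestic banks to foreign borrowers 1719.8, inward foreign direct investment in the manufacturing sector 1888.1; capital account: capital transfers received from emigrants 253.3.)

4583.4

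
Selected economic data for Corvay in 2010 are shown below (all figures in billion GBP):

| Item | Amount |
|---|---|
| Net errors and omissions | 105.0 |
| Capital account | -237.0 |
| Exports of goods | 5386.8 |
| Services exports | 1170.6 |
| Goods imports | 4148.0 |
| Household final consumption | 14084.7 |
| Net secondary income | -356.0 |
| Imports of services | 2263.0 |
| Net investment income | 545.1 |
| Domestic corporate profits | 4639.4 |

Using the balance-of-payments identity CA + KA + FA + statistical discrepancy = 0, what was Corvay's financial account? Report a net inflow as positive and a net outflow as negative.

-203.5

Goods balance = 5386.8 - 4148.0 = 1238.8
Services balance = 1170.6 - 2263.0 = -1092.4
Trade balance (goods + services) = 1238.8 + (-1092.4) = 146.4
Net primary income = 545.1
Net secondary income = -356.0
Current account = 146.4 + 545.1 + (-356.0) = 335.5
Financial account = -(335.5 + (-237.0) + 105.0) = -203.5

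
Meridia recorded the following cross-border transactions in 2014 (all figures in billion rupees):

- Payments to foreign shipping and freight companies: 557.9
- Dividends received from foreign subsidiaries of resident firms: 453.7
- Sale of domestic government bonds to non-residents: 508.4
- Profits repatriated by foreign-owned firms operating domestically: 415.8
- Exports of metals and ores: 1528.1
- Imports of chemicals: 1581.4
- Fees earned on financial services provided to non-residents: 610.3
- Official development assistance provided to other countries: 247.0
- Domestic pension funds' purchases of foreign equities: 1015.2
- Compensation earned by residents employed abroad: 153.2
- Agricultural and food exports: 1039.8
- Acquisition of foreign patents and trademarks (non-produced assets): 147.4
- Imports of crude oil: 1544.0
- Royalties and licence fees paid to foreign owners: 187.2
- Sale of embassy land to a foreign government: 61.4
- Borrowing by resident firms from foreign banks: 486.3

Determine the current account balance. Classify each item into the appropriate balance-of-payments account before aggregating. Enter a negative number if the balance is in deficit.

Goods: 1039.8 - 1581.4 - 1544.0 + 1528.1 = -557.5
Services: 610.3 - 187.2 - 557.9 = -134.8
Primary income: -415.8 + 153.2 + 453.7 = 191.1
Secondary income: -247.0
Current account = (-557.5) + (-134.8) + 191.1 + (-247.0) = -748.2
(Excluded from the current account — financial account: sale of domestic government bonds to non-residents 508.4, domestic pension funds' purchases of foreign equities 1015.2, borrowing by resident firms from foreign banks 486.3; capital account: acquisition of foreign patents and trademarks (non-produced assets) 147.4, sale of embassy land to a foreign government 61.4.)

-748.2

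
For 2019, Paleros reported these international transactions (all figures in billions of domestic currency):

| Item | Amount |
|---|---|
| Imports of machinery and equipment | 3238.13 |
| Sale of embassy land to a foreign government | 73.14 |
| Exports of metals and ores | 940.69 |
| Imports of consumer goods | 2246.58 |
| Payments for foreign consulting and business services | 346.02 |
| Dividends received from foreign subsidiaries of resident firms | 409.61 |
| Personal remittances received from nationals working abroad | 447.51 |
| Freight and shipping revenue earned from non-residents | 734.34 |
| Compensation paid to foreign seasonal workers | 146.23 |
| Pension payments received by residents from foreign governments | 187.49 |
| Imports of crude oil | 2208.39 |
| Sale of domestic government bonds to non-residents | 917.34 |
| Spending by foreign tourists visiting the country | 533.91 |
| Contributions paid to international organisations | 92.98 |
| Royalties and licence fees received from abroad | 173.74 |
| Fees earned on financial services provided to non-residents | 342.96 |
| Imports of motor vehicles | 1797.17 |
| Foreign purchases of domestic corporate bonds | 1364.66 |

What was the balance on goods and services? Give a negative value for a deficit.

Goods: -2246.58 - 1797.17 + 940.69 - 3238.13 - 2208.39 = -8549.58
Services: 533.91 + 173.74 + 342.96 + 734.34 - 346.02 = 1438.93
Trade balance = -8549.58 + 1438.93 = -7110.65
(Excluded from the trade balance — capital account: sale of embassy land to a foreign government 73.14; primary income: dividends received from foreign subsidiaries of resident firms 409.61, compensation paid to foreign seasonal workers 146.23; secondary income: personal remittances received from nationals working abroad 447.51, pension payments received by residents from foreign governments 187.49, contributions paid to international organisations 92.98; financial account: sale of domestic government bonds to non-residents 917.34, foreign purchases of domestic corporate bonds 1364.66.)

-7110.65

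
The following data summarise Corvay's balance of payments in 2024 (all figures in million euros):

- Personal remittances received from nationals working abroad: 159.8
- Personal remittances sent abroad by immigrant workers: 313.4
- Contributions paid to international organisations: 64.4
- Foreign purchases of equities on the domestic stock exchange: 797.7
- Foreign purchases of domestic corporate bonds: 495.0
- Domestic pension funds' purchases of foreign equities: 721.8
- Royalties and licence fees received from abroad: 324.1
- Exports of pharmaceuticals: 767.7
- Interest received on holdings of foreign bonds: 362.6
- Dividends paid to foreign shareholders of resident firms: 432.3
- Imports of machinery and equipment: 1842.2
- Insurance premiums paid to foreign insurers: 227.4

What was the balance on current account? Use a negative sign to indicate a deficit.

-1265.5

Goods: 767.7 - 1842.2 = -1074.5
Services: 324.1 - 227.4 = 96.7
Primary income: 362.6 - 432.3 = -69.7
Secondary income: -313.4 + 159.8 - 64.4 = -218.0
Current account = (-1074.5) + 96.7 + (-69.7) + (-218.0) = -1265.5
(Excluded from the current account — financial account: foreign purchases of equities on the domestic stock exchange 797.7, foreign purchases of domestic corporate bonds 495.0, domestic pension funds' purchases of foreign equities 721.8.)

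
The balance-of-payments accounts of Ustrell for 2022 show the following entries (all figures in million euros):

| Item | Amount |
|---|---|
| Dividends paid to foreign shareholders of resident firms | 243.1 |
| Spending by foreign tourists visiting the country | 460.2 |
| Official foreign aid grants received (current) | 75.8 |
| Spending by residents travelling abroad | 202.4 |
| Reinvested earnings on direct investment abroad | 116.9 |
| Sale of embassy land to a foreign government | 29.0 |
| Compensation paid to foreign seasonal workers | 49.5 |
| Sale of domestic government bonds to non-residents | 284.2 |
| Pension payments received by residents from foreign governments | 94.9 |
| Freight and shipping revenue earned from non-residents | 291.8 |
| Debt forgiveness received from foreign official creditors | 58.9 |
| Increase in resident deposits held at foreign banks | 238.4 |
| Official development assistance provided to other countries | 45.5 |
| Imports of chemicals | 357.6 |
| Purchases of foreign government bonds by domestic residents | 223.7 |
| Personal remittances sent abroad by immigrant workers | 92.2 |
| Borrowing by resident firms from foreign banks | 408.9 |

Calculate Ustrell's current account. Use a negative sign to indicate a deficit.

49.3

Goods: -357.6
Services: 460.2 + 291.8 - 202.4 = 549.6
Primary income: -243.1 + 116.9 - 49.5 = -175.7
Secondary income: 75.8 + 94.9 - 92.2 - 45.5 = 33.0
Current account = (-357.6) + 549.6 + (-175.7) + 33.0 = 49.3
(Excluded from the current account — capital account: sale of embassy land to a foreign government 29.0, debt forgiveness received from foreign official creditors 58.9; financial account: sale of domestic government bonds to non-residents 284.2, increase in resident deposits held at foreign banks 238.4, purchases of foreign government bonds by domestic residents 223.7, borrowing by resident firms from foreign banks 408.9.)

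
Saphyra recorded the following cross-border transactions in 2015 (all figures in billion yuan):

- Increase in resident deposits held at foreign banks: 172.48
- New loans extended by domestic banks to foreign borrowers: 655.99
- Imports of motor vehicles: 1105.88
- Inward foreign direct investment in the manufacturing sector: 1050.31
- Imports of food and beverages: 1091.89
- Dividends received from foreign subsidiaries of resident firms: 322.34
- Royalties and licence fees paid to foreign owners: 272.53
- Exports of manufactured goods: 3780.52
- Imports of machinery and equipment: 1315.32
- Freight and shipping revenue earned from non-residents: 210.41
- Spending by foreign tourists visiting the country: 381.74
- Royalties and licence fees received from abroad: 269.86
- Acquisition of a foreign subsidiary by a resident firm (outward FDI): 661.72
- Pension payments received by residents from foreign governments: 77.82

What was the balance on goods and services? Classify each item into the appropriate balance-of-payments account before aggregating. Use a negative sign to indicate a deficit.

856.91

Goods: -1315.32 - 1105.88 - 1091.89 + 3780.52 = 267.43
Services: 210.41 + 381.74 + 269.86 - 272.53 = 589.48
Trade balance = 267.43 + 589.48 = 856.91
(Excluded from the trade balance — financial account: increase in resident deposits held at foreign banks 172.48, new loans extended by domestic banks to foreign borrowers 655.99, inward foreign direct investment in the manufacturing sector 1050.31, acquisition of a foreign subsidiary by a resident firm (outward FDI) 661.72; primary income: dividends received from foreign subsidiaries of resident firms 322.34; secondary income: pension payments received by residents from foreign governments 77.82.)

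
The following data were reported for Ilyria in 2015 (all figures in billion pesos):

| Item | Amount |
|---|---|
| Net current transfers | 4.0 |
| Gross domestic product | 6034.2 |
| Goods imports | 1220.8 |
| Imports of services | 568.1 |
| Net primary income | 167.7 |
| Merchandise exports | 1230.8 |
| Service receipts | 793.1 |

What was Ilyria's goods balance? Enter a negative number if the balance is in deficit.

Goods balance = 1230.8 - 1220.8 = 10.0

10.0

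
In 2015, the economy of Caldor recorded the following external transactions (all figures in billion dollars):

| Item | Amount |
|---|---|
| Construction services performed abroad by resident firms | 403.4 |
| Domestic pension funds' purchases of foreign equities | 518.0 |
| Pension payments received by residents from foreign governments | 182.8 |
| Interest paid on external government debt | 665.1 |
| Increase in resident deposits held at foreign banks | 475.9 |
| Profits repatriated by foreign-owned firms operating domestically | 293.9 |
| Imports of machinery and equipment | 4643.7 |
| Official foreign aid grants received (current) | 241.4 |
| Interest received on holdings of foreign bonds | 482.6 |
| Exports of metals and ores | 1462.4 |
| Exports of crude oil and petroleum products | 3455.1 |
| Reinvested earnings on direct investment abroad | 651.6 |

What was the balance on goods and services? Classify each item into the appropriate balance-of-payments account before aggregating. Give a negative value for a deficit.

Goods: 1462.4 + 3455.1 - 4643.7 = 273.8
Services: 403.4
Trade balance = 273.8 + 403.4 = 677.2
(Excluded from the trade balance — financial account: domestic pension funds' purchases of foreign equities 518.0, increase in resident deposits held at foreign banks 475.9; secondary income: pension payments received by residents from foreign governments 182.8, official foreign aid grants received (current) 241.4; primary income: interest paid on external government debt 665.1, profits repatriated by foreign-owned firms operating domestically 293.9, interest received on holdings of foreign bonds 482.6, reinvested earnings on direct investment abroad 651.6.)

677.2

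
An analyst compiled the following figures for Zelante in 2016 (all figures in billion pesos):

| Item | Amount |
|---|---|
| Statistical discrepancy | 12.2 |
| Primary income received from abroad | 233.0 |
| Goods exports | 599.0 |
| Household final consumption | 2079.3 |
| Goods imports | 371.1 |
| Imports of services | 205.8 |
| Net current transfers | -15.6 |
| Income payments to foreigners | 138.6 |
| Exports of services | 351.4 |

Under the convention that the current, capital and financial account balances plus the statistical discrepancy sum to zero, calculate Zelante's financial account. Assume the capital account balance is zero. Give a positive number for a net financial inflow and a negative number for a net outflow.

-464.5

Goods balance = 599.0 - 371.1 = 227.9
Services balance = 351.4 - 205.8 = 145.6
Trade balance (goods + services) = 227.9 + 145.6 = 373.5
Net primary income = 233.0 - 138.6 = 94.4
Net secondary income = -15.6
Current account = 373.5 + 94.4 + (-15.6) = 452.3
Financial account = -(452.3 + 12.2) = -464.5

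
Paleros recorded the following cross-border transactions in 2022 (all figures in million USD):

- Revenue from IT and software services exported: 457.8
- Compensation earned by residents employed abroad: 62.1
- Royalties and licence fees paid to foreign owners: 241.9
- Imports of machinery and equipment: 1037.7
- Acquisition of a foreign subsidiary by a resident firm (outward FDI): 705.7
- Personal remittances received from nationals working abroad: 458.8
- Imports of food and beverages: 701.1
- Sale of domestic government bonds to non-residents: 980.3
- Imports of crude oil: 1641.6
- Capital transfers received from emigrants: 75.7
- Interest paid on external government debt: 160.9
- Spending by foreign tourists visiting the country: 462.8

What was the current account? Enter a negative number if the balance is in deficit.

Goods: -701.1 - 1037.7 - 1641.6 = -3380.4
Services: -241.9 + 457.8 + 462.8 = 678.7
Primary income: 62.1 - 160.9 = -98.8
Secondary income: 458.8
Current account = (-3380.4) + 678.7 + (-98.8) + 458.8 = -2341.7
(Excluded from the current account — financial account: acquisition of a foreign subsidiary by a resident firm (outward FDI) 705.7, sale of domestic government bonds to non-residents 980.3; capital account: capital transfers received from emigrants 75.7.)

-2341.7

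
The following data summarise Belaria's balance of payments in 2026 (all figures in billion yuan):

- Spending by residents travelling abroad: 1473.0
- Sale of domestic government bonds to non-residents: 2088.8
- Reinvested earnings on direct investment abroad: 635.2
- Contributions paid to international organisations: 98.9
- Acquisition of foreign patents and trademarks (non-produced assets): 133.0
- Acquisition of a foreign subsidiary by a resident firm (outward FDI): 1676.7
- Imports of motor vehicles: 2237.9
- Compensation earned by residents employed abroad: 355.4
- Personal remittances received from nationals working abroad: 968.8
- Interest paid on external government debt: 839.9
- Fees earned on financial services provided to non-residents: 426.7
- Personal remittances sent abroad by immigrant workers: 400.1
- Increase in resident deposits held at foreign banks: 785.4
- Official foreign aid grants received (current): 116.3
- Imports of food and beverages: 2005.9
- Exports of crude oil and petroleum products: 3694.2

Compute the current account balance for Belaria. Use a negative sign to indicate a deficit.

-859.1

Goods: -2237.9 - 2005.9 + 3694.2 = -549.6
Services: 426.7 - 1473.0 = -1046.3
Primary income: 635.2 - 839.9 + 355.4 = 150.7
Secondary income: -98.9 + 116.3 - 400.1 + 968.8 = 586.1
Current account = (-549.6) + (-1046.3) + 150.7 + 586.1 = -859.1
(Excluded from the current account — financial account: sale of domestic government bonds to non-residents 2088.8, acquisition of a foreign subsidiary by a resident firm (outward FDI) 1676.7, increase in resident deposits held at foreign banks 785.4; capital account: acquisition of foreign patents and trademarks (non-produced assets) 133.0.)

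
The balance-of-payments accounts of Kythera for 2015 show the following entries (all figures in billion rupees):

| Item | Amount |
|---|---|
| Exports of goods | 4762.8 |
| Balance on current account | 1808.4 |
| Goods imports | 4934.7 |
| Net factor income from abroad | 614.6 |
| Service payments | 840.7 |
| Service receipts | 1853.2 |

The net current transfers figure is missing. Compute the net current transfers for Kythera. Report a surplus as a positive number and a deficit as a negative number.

353.2

Current account = goods balance + services balance + net primary income + net secondary income
Sum of the known components = 1455.2
Net current transfers = CA - (known components) = 1808.4 - 1455.2 = 353.2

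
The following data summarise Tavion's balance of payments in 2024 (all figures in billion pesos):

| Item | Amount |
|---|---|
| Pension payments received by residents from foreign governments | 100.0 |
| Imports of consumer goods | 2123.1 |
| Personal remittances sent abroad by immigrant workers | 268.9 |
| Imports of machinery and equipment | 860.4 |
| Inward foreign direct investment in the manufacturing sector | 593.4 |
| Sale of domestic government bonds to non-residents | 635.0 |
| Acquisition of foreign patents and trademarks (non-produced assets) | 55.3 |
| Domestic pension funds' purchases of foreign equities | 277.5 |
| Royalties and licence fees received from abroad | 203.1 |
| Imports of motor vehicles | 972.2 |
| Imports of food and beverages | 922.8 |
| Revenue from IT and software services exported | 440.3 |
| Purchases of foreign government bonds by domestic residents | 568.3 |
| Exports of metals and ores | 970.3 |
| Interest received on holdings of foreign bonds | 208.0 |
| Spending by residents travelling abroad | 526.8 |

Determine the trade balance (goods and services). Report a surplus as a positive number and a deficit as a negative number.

Goods: -922.8 + 970.3 - 972.2 - 860.4 - 2123.1 = -3908.2
Services: 440.3 + 203.1 - 526.8 = 116.6
Trade balance = -3908.2 + 116.6 = -3791.6
(Excluded from the trade balance — secondary income: pension payments received by residents from foreign governments 100.0, personal remittances sent abroad by immigrant workers 268.9; financial account: inward foreign direct investment in the manufacturing sector 593.4, sale of domestic government bonds to non-residents 635.0, domestic pension funds' purchases of foreign equities 277.5, purchases of foreign government bonds by domestic residents 568.3; capital account: acquisition of foreign patents and trademarks (non-produced assets) 55.3; primary income: interest received on holdings of foreign bonds 208.0.)

-3791.6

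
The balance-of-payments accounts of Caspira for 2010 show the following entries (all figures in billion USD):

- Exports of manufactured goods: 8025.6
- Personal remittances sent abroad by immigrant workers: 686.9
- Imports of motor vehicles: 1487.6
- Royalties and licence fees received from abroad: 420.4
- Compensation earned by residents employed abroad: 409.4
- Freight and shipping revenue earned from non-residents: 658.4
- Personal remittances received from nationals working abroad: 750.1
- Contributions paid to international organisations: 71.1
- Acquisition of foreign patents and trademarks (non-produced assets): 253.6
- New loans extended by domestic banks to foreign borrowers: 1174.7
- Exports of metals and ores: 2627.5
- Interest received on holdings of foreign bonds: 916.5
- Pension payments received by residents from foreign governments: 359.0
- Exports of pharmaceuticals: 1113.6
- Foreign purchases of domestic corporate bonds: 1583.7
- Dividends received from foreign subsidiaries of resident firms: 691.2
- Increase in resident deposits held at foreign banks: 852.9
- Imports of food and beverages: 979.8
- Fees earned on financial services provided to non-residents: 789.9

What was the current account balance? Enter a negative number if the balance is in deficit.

Goods: -979.8 + 8025.6 - 1487.6 + 1113.6 + 2627.5 = 9299.3
Services: 789.9 + 658.4 + 420.4 = 1868.7
Primary income: 916.5 + 409.4 + 691.2 = 2017.1
Secondary income: -686.9 + 750.1 + 359.0 - 71.1 = 351.1
Current account = 9299.3 + 1868.7 + 2017.1 + 351.1 = 13536.2
(Excluded from the current account — capital account: acquisition of foreign patents and trademarks (non-produced assets) 253.6; financial account: new loans extended by domestic banks to foreign borrowers 1174.7, foreign purchases of domestic corporate bonds 1583.7, increase in resident deposits held at foreign banks 852.9.)

13536.2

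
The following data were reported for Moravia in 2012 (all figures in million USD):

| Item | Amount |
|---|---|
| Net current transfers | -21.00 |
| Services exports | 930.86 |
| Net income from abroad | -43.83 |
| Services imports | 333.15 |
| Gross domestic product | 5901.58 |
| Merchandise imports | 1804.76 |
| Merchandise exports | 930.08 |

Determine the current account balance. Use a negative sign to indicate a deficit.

Goods balance = 930.08 - 1804.76 = -874.68
Services balance = 930.86 - 333.15 = 597.71
Trade balance (goods + services) = -874.68 + 597.71 = -276.97
Net primary income = -43.83
Net secondary income = -21.00
Current account = -276.97 + (-43.83) + (-21.00) = -341.80

-341.80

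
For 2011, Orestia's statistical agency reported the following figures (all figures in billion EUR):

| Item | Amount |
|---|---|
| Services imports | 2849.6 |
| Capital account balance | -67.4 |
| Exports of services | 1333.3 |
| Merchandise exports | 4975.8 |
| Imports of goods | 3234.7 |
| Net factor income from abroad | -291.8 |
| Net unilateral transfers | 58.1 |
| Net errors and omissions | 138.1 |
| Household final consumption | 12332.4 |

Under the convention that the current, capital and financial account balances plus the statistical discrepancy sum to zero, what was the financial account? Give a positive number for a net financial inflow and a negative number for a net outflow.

Goods balance = 4975.8 - 3234.7 = 1741.1
Services balance = 1333.3 - 2849.6 = -1516.3
Trade balance (goods + services) = 1741.1 + (-1516.3) = 224.8
Net primary income = -291.8
Net secondary income = 58.1
Current account = 224.8 + (-291.8) + 58.1 = -8.9
Financial account = -(-8.9 + (-67.4) + 138.1) = -61.8

-61.8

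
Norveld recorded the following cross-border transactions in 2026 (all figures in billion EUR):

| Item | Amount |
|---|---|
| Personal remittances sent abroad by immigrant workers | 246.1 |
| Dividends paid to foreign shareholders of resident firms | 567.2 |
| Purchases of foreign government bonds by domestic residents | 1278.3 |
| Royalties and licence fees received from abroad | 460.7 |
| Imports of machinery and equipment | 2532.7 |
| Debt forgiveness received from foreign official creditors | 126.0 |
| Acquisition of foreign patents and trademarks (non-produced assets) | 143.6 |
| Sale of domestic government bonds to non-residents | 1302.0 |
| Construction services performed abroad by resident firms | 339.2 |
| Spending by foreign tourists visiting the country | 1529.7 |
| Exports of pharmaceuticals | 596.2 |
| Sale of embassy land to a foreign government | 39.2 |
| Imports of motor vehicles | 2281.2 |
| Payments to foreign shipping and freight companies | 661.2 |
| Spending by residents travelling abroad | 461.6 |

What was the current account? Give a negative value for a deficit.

Goods: -2532.7 - 2281.2 + 596.2 = -4217.7
Services: 1529.7 - 661.2 + 339.2 - 461.6 + 460.7 = 1206.8
Primary income: -567.2
Secondary income: -246.1
Current account = (-4217.7) + 1206.8 + (-567.2) + (-246.1) = -3824.2
(Excluded from the current account — financial account: purchases of foreign government bonds by domestic residents 1278.3, sale of domestic government bonds to non-residents 1302.0; capital account: debt forgiveness received from foreign official creditors 126.0, acquisition of foreign patents and trademarks (non-produced assets) 143.6, sale of embassy land to a foreign government 39.2.)

-3824.2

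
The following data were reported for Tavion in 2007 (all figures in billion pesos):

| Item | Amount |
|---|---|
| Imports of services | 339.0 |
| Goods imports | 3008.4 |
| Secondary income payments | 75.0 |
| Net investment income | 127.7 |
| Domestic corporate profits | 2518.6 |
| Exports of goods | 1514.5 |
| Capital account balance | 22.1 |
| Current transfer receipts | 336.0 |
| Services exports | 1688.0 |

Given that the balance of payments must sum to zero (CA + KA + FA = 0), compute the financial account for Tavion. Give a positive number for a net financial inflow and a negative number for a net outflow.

-265.9

Goods balance = 1514.5 - 3008.4 = -1493.9
Services balance = 1688.0 - 339.0 = 1349.0
Trade balance (goods + services) = -1493.9 + 1349.0 = -144.9
Net primary income = 127.7
Net secondary income = 336.0 - 75.0 = 261.0
Current account = -144.9 + 127.7 + 261.0 = 243.8
Financial account = -(243.8 + 22.1) = -265.9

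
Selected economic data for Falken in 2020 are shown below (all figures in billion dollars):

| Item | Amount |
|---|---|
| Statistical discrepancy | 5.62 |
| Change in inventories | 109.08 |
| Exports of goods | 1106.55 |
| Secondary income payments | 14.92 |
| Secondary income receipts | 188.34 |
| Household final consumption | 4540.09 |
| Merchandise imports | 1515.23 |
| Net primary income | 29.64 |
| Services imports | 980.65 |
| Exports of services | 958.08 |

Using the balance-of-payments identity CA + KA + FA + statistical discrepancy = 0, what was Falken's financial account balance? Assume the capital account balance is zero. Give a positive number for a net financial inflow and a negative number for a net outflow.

Goods balance = 1106.55 - 1515.23 = -408.68
Services balance = 958.08 - 980.65 = -22.57
Trade balance (goods + services) = -408.68 + (-22.57) = -431.25
Net primary income = 29.64
Net secondary income = 188.34 - 14.92 = 173.42
Current account = -431.25 + 29.64 + 173.42 = -228.19
Financial account = -(-228.19 + 5.62) = 222.57

222.57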